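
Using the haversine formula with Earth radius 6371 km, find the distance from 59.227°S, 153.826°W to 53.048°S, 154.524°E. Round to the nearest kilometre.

Δλ = 154.524 − -153.826 = 308.350°; wrapped into (−180°, 180°]: -51.650°.
Δφ = -53.048 − -59.227 = 6.179°.
a = sin²(Δφ/2) + cos φ₁ · cos φ₂ · sin²(Δλ/2) = 0.061272.
c = 2·atan2(√a, √(1−a)) = 0.50026 rad → d = 6371·c ≈ 3187.17 km.

3187 km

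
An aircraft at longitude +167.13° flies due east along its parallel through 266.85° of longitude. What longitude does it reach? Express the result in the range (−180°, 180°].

Start at +167.13°; shift +266.85° → +433.98°.
+433.98° lies outside (−180°, 180°]; subtract 360° → +73.98°.

+73.98°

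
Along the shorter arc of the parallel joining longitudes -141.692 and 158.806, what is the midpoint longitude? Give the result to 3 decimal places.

-171.443°

Signed shortest Δλ from -141.692° to +158.806° is -59.502°.
Midpoint longitude = -141.692° + (-59.502°)/2 = -141.692° − 29.751° = -171.443°.
(The naïve average (-141.692 + +158.806)/2 = 8.557° is on the wrong side of the globe.)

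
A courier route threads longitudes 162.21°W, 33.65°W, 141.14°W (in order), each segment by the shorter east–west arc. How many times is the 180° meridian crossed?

Leg 1: -162.21° → -33.65°, shortest Δλ = 128.56° (east) — does not cross 180°.
Leg 2: -33.65° → -141.14°, shortest Δλ = -107.49° (west) — does not cross 180°.
Total crossings: 0.

0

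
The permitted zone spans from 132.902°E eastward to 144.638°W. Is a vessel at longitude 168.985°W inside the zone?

Band width going east from +132.902° to -144.638°: ((-144.638 − 132.902) mod 360) = 82.460°.
Offset of -168.985° east of the west edge: ((-168.985 − 132.902) mod 360) = 58.113°.
58.113° ≤ 82.460° ⇒ inside.

Yes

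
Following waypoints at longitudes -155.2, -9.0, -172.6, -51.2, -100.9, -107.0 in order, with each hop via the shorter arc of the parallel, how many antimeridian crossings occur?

Leg 1: -155.2° → -9.0°, shortest Δλ = 146.2° (east) — does not cross 180°.
Leg 2: -9.0° → -172.6°, shortest Δλ = -163.6° (west) — does not cross 180°.
Leg 3: -172.6° → -51.2°, shortest Δλ = 121.4° (east) — does not cross 180°.
Leg 4: -51.2° → -100.9°, shortest Δλ = -49.7° (west) — does not cross 180°.
Leg 5: -100.9° → -107.0°, shortest Δλ = -6.1° (west) — does not cross 180°.
Total crossings: 0.

0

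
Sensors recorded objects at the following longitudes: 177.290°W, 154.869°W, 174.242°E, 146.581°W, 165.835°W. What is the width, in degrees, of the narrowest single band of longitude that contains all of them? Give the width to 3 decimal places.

39.177°

Sort the longitudes: -177.290°, -165.835°, -154.869°, -146.581°, +174.242°.
Eastward gaps between consecutive values (wrapping around): 11.455°, 10.966°, 8.288°, 320.823°, 8.468°.
Largest gap = 320.823° ⇒ minimal covering band is its complement: 360° − 320.823° = 39.177°.
Band runs from +174.242° eastward to -146.581°, crossing the antimeridian.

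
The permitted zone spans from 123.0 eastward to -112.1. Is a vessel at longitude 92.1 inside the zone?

Band width going east from +123.0° to -112.1°: ((-112.1 − 123.0) mod 360) = 124.9°.
Offset of +92.1° east of the west edge: ((92.1 − 123.0) mod 360) = 329.1°.
329.1° > 124.9° ⇒ outside.

No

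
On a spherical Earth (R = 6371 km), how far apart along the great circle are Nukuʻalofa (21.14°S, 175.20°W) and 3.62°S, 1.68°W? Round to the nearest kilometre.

17173 km

Δλ = -1.68 − -175.20 = 173.52°.
Δφ = -3.62 − -21.14 = 17.52°.
a = sin²(Δφ/2) + cos φ₁ · cos φ₂ · sin²(Δλ/2) = 0.951062.
c = 2·atan2(√a, √(1−a)) = 2.69546 rad → d = 6371·c ≈ 17172.79 km.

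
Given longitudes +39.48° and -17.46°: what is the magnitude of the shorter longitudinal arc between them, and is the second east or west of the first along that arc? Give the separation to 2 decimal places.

56.94° west

Raw difference: -17.46 − 39.48 = -56.94°.
Normalise into (−180°, 180°]: -56.94° stays -56.94°.
Negative ⇒ the second point lies to the west; separation 56.94°.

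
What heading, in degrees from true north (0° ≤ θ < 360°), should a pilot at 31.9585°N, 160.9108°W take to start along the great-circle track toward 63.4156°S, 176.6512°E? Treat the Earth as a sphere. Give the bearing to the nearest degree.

Δλ = 176.6512 − -160.9108 = 337.5620°; wrapped into (−180°, 180°]: -22.4380°.
θ = atan2( sin Δλ · cos φ₂ , cos φ₁ · sin φ₂ − sin φ₁ · cos φ₂ · cos Δλ )
  = atan2(-0.17081, -0.97767) = -170.090° → normalised to [0°, 360°): 189.910°.

190°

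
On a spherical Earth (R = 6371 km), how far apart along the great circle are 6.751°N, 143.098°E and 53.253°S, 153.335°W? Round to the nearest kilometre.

Δλ = -153.335 − 143.098 = -296.433°; wrapped into (−180°, 180°]: 63.567°.
Δφ = -53.253 − 6.751 = -60.004°.
a = sin²(Δφ/2) + cos φ₁ · cos φ₂ · sin²(Δλ/2) = 0.414858.
c = 2·atan2(√a, √(1−a)) = 1.39968 rad → d = 6371·c ≈ 8917.35 km.

8917 km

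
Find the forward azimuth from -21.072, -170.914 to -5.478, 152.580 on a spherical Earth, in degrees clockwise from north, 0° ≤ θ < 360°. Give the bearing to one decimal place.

288.5°

Δλ = 152.580 − -170.914 = 323.494°; wrapped into (−180°, 180°]: -36.506°.
θ = atan2( sin Δλ · cos φ₂ , cos φ₁ · sin φ₂ − sin φ₁ · cos φ₂ · cos Δλ )
  = atan2(-0.59219, 0.19860) = -71.461° → normalised to [0°, 360°): 288.539°.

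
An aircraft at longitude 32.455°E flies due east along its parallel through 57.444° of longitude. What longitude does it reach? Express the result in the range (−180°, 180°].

Start at +32.455°; shift +57.444° → +89.899°.
+89.899° already lies in (−180°, 180°].

89.899°E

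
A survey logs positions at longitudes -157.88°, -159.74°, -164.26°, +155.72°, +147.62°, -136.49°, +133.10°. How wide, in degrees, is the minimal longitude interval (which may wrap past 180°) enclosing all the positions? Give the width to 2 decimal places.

90.41°

Sort the longitudes: -164.26°, -159.74°, -157.88°, -136.49°, +133.10°, +147.62°, +155.72°.
Eastward gaps between consecutive values (wrapping around): 4.52°, 1.86°, 21.39°, 269.59°, 14.52°, 8.10°, 40.02°.
Largest gap = 269.59° ⇒ minimal covering band is its complement: 360° − 269.59° = 90.41°.
Band runs from +133.10° eastward to -136.49°, crossing the antimeridian.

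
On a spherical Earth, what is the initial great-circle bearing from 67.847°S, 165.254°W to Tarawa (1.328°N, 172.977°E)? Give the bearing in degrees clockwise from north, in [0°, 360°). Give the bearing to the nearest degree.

Δλ = 172.977 − -165.254 = 338.231°; wrapped into (−180°, 180°]: -21.769°.
θ = atan2( sin Δλ · cos φ₂ , cos φ₁ · sin φ₂ − sin φ₁ · cos φ₂ · cos Δλ )
  = atan2(-0.37077, 0.86864) = -23.114° → normalised to [0°, 360°): 336.886°.

337°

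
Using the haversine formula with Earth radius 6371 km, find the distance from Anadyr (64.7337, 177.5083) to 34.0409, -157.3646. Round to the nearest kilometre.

3810 km

Δλ = -157.3646 − 177.5083 = -334.8729°; wrapped into (−180°, 180°]: 25.1271°.
Δφ = 34.0409 − 64.7337 = -30.6928°.
a = sin²(Δφ/2) + cos φ₁ · cos φ₂ · sin²(Δλ/2) = 0.086777.
c = 2·atan2(√a, √(1−a)) = 0.59803 rad → d = 6371·c ≈ 3810.05 km.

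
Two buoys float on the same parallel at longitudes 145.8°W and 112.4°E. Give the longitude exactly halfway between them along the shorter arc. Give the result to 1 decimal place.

Signed shortest Δλ from -145.8° to +112.4° is -101.8°.
Midpoint longitude = -145.8° + (-101.8°)/2 = -145.8° − 50.9° = -196.7°.
Normalise into (−180°, 180°]: +163.3°.
(The naïve average (-145.8 + +112.4)/2 = -16.7° is on the wrong side of the globe.)

163.3°E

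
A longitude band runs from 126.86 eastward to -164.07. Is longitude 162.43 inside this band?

Yes

Band width going east from +126.86° to -164.07°: ((-164.07 − 126.86) mod 360) = 69.07°.
Offset of +162.43° east of the west edge: ((162.43 − 126.86) mod 360) = 35.57°.
35.57° ≤ 69.07° ⇒ inside.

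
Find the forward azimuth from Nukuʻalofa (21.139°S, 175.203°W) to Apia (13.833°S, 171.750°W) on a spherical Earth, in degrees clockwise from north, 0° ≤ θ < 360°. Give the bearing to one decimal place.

24.8°

Δλ = -171.750 − -175.203 = 3.453°.
θ = atan2( sin Δλ · cos φ₂ , cos φ₁ · sin φ₂ − sin φ₁ · cos φ₂ · cos Δλ )
  = atan2(0.05848, 0.12653) = 24.806° → normalised to [0°, 360°): 24.806°.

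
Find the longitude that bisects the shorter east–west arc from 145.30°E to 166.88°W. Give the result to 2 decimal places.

Signed shortest Δλ from +145.30° to -166.88° is +47.82°.
Midpoint longitude = +145.30° + (+47.82°)/2 = +145.30° + 23.91° = +169.21°.
(The naïve average (+145.30 + -166.88)/2 = -10.79° is on the wrong side of the globe.)

169.21°E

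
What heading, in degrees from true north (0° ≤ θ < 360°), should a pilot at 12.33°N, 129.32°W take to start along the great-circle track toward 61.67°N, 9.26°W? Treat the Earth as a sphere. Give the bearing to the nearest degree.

24°

Δλ = -9.26 − -129.32 = 120.06°.
θ = atan2( sin Δλ · cos φ₂ , cos φ₁ · sin φ₂ − sin φ₁ · cos φ₂ · cos Δλ )
  = atan2(0.41072, 0.91069) = 24.276° → normalised to [0°, 360°): 24.276°.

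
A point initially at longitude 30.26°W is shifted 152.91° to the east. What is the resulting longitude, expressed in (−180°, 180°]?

122.65°E

Start at -30.26°; shift +152.91° → +122.65°.
+122.65° already lies in (−180°, 180°].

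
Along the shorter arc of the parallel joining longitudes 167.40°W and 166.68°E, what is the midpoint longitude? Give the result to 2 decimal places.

179.64°E

Signed shortest Δλ from -167.40° to +166.68° is -25.92°.
Midpoint longitude = -167.40° + (-25.92°)/2 = -167.40° − 12.96° = -180.36°.
Normalise into (−180°, 180°]: +179.64°.
(The naïve average (-167.40 + +166.68)/2 = -0.36° is on the wrong side of the globe.)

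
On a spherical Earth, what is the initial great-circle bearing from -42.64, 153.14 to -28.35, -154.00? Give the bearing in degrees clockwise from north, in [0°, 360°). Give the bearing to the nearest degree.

89°

Δλ = -154.00 − 153.14 = -307.14°; wrapped into (−180°, 180°]: 52.86°.
θ = atan2( sin Δλ · cos φ₂ , cos φ₁ · sin φ₂ − sin φ₁ · cos φ₂ · cos Δλ )
  = atan2(0.70155, 0.01062) = 89.133° → normalised to [0°, 360°): 89.133°.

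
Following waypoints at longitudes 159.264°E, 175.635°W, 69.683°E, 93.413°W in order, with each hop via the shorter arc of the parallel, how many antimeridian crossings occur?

Leg 1: +159.264° → -175.635°, shortest Δλ = 25.101° (east) — crosses 180°.
Leg 2: -175.635° → +69.683°, shortest Δλ = -114.682° (west) — crosses 180°.
Leg 3: +69.683° → -93.413°, shortest Δλ = -163.096° (west) — does not cross 180°.
Total crossings: 2.

2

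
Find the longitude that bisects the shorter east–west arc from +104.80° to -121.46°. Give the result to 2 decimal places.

Signed shortest Δλ from +104.80° to -121.46° is +133.74°.
Midpoint longitude = +104.80° + (+133.74°)/2 = +104.80° + 66.87° = +171.67°.
(The naïve average (+104.80 + -121.46)/2 = -8.33° is on the wrong side of the globe.)

+171.67°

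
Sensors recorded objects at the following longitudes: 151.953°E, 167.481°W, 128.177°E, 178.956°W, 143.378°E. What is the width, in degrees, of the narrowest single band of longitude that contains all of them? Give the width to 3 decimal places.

64.342°

Sort the longitudes: -178.956°, -167.481°, +128.177°, +143.378°, +151.953°.
Eastward gaps between consecutive values (wrapping around): 11.475°, 295.658°, 15.201°, 8.575°, 29.091°.
Largest gap = 295.658° ⇒ minimal covering band is its complement: 360° − 295.658° = 64.342°.
Band runs from +128.177° eastward to -167.481°, crossing the antimeridian.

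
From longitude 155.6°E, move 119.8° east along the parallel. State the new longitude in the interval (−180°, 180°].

Start at +155.6°; shift +119.8° → +275.4°.
+275.4° lies outside (−180°, 180°]; subtract 360° → -84.6°.

84.6°W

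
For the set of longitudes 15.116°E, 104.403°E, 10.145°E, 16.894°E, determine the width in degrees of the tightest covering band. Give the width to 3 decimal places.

Sort the longitudes: +10.145°, +15.116°, +16.894°, +104.403°.
Eastward gaps between consecutive values (wrapping around): 4.971°, 1.778°, 87.509°, 265.742°.
Largest gap = 265.742° ⇒ minimal covering band is its complement: 360° − 265.742° = 94.258°.
Band runs from +10.145° eastward to +104.403°.

94.258°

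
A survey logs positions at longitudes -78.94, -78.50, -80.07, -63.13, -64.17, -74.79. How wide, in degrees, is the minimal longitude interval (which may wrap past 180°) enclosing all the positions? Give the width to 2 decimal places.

16.94°

Sort the longitudes: -80.07°, -78.94°, -78.50°, -74.79°, -64.17°, -63.13°.
Eastward gaps between consecutive values (wrapping around): 1.13°, 0.44°, 3.71°, 10.62°, 1.04°, 343.06°.
Largest gap = 343.06° ⇒ minimal covering band is its complement: 360° − 343.06° = 16.94°.
Band runs from -80.07° eastward to -63.13°.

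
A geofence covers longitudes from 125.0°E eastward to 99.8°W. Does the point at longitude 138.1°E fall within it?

Band width going east from +125.0° to -99.8°: ((-99.8 − 125.0) mod 360) = 135.2°.
Offset of +138.1° east of the west edge: ((138.1 − 125.0) mod 360) = 13.1°.
13.1° ≤ 135.2° ⇒ inside.

Yes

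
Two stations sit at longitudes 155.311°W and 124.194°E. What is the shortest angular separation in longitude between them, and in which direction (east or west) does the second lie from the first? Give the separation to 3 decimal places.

Raw difference: 124.194 − -155.311 = 279.505°.
Normalise into (−180°, 180°]: 279.505° − 360° = -80.495°.
Negative ⇒ the second point lies to the west; separation 80.495°.

80.495° west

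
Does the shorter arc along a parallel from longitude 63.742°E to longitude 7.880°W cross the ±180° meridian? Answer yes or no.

Signed shortest Δλ = ((-7.880 − 63.742 + 180) mod 360) − 180 = -71.622°.
Going west by 71.622° from +63.742° reaches -7.880° without touching 180°.

No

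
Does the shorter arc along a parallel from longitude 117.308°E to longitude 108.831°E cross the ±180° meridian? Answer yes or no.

Signed shortest Δλ = ((108.831 − 117.308 + 180) mod 360) − 180 = -8.477°.
Going west by 8.477° from +117.308° reaches +108.831° without touching 180°.

No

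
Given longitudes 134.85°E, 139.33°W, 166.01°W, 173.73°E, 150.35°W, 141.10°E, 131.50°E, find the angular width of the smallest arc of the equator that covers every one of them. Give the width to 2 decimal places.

Sort the longitudes: -166.01°, -150.35°, -139.33°, +131.50°, +134.85°, +141.10°, +173.73°.
Eastward gaps between consecutive values (wrapping around): 15.66°, 11.02°, 270.83°, 3.35°, 6.25°, 32.63°, 20.26°.
Largest gap = 270.83° ⇒ minimal covering band is its complement: 360° − 270.83° = 89.17°.
Band runs from +131.50° eastward to -139.33°, crossing the antimeridian.

89.17°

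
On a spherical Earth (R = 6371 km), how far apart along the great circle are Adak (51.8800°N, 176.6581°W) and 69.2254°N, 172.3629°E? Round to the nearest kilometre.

2013 km

Δλ = 172.3629 − -176.6581 = 349.0210°; wrapped into (−180°, 180°]: -10.9790°.
Δφ = 69.2254 − 51.8800 = 17.3454°.
a = sin²(Δφ/2) + cos φ₁ · cos φ₂ · sin²(Δλ/2) = 0.024741.
c = 2·atan2(√a, √(1−a)) = 0.31590 rad → d = 6371·c ≈ 2012.60 km.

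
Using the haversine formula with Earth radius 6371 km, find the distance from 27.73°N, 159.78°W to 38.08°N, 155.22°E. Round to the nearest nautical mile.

Δλ = 155.22 − -159.78 = 315.00°; wrapped into (−180°, 180°]: -45.00°.
Δφ = 38.08 − 27.73 = 10.35°.
a = sin²(Δφ/2) + cos φ₁ · cos φ₂ · sin²(Δλ/2) = 0.110172.
c = 2·atan2(√a, √(1−a)) = 0.67668 rad → d = 6371·c ≈ 4311.12 km ≈ 2327.82 nmi.

2328 nmi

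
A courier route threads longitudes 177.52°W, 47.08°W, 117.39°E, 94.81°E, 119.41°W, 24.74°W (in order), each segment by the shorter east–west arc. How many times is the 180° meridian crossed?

1

Leg 1: -177.52° → -47.08°, shortest Δλ = 130.44° (east) — does not cross 180°.
Leg 2: -47.08° → +117.39°, shortest Δλ = 164.47° (east) — does not cross 180°.
Leg 3: +117.39° → +94.81°, shortest Δλ = -22.58° (west) — does not cross 180°.
Leg 4: +94.81° → -119.41°, shortest Δλ = 145.78° (east) — crosses 180°.
Leg 5: -119.41° → -24.74°, shortest Δλ = 94.67° (east) — does not cross 180°.
Total crossings: 1.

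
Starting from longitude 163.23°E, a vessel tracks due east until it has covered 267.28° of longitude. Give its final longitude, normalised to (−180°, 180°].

70.51°E

Start at +163.23°; shift +267.28° → +430.51°.
+430.51° lies outside (−180°, 180°]; subtract 360° → +70.51°.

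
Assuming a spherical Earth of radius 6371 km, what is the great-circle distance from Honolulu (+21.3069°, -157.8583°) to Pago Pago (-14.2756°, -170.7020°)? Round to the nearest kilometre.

4198 km

Δλ = -170.7020 − -157.8583 = -12.8437°.
Δφ = -14.2756 − 21.3069 = -35.5825°.
a = sin²(Δφ/2) + cos φ₁ · cos φ₂ · sin²(Δλ/2) = 0.104656.
c = 2·atan2(√a, √(1−a)) = 0.65886 rad → d = 6371·c ≈ 4197.62 km.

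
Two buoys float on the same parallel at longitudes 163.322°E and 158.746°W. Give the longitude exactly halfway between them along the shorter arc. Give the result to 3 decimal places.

177.712°W

Signed shortest Δλ from +163.322° to -158.746° is +37.932°.
Midpoint longitude = +163.322° + (+37.932°)/2 = +163.322° + 18.966° = +182.288°.
Normalise into (−180°, 180°]: -177.712°.
(The naïve average (+163.322 + -158.746)/2 = 2.288° is on the wrong side of the globe.)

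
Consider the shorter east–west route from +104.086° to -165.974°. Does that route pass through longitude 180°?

Naïve |-165.974 − 104.086| = 270.06° > 180°, so the shorter arc goes the other way round — across 180°.
Signed shortest Δλ = ((-165.974 − 104.086 + 180) mod 360) − 180 = 89.94°.
Going east by 89.94° from +104.086° passes through 180° before reaching -165.974°.

Yes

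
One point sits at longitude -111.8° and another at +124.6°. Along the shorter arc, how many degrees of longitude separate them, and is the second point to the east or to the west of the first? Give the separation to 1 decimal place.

Raw difference: 124.6 − -111.8 = 236.4°.
Normalise into (−180°, 180°]: 236.4° − 360° = -123.6°.
Negative ⇒ the second point lies to the west; separation 123.6°.

123.6° west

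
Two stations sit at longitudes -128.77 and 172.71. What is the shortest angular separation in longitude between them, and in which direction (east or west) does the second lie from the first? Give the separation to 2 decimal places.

58.52° west

Raw difference: 172.71 − -128.77 = 301.48°.
Normalise into (−180°, 180°]: 301.48° − 360° = -58.52°.
Negative ⇒ the second point lies to the west; separation 58.52°.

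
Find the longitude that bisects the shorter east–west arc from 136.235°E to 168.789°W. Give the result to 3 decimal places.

Signed shortest Δλ from +136.235° to -168.789° is +54.976°.
Midpoint longitude = +136.235° + (+54.976°)/2 = +136.235° + 27.488° = +163.723°.
(The naïve average (+136.235 + -168.789)/2 = -16.277° is on the wrong side of the globe.)

163.723°E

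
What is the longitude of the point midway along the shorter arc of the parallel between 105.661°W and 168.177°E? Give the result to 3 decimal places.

Signed shortest Δλ from -105.661° to +168.177° is -86.162°.
Midpoint longitude = -105.661° + (-86.162°)/2 = -105.661° − 43.081° = -148.742°.
(The naïve average (-105.661 + +168.177)/2 = 31.258° is on the wrong side of the globe.)

148.742°W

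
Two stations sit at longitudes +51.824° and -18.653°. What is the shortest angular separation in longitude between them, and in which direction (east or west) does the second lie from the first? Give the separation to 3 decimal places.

Raw difference: -18.653 − 51.824 = -70.477°.
Normalise into (−180°, 180°]: -70.477° stays -70.477°.
Negative ⇒ the second point lies to the west; separation 70.477°.

70.477° west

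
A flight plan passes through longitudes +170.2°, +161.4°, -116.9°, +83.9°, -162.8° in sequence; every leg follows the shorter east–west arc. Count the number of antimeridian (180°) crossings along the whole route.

3

Leg 1: +170.2° → +161.4°, shortest Δλ = -8.8° (west) — does not cross 180°.
Leg 2: +161.4° → -116.9°, shortest Δλ = 81.7° (east) — crosses 180°.
Leg 3: -116.9° → +83.9°, shortest Δλ = -159.2° (west) — crosses 180°.
Leg 4: +83.9° → -162.8°, shortest Δλ = 113.3° (east) — crosses 180°.
Total crossings: 3.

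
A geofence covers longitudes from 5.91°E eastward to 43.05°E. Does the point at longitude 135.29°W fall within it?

Band width going east from +5.91° to +43.05°: ((43.05 − 5.91) mod 360) = 37.14°.
Offset of -135.29° east of the west edge: ((-135.29 − 5.91) mod 360) = 218.80°.
218.80° > 37.14° ⇒ outside.

No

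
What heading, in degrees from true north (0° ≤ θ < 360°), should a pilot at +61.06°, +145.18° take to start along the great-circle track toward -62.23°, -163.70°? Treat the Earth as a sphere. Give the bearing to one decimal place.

Δλ = -163.70 − 145.18 = -308.88°; wrapped into (−180°, 180°]: 51.12°.
θ = atan2( sin Δλ · cos φ₂ , cos φ₁ · sin φ₂ − sin φ₁ · cos φ₂ · cos Δλ )
  = atan2(0.36270, -0.68410) = 152.068° → normalised to [0°, 360°): 152.068°.

152.1°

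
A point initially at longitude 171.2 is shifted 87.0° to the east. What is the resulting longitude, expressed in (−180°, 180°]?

Start at +171.2°; shift +87.0° → +258.2°.
+258.2° lies outside (−180°, 180°]; subtract 360° → -101.8°.

-101.8°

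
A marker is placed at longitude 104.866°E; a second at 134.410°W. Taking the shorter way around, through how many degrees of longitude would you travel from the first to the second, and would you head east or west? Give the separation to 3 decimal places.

Raw difference: -134.410 − 104.866 = -239.276°.
Normalise into (−180°, 180°]: -239.276° + 360° = 120.724°.
Positive ⇒ the second point lies to the east; separation 120.724°.

120.724° east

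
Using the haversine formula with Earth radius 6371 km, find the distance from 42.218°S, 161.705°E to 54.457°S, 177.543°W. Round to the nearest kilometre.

2037 km

Δλ = -177.543 − 161.705 = -339.248°; wrapped into (−180°, 180°]: 20.752°.
Δφ = -54.457 − -42.218 = -12.239°.
a = sin²(Δφ/2) + cos φ₁ · cos φ₂ · sin²(Δλ/2) = 0.025329.
c = 2·atan2(√a, √(1−a)) = 0.31966 rad → d = 6371·c ≈ 2036.58 km.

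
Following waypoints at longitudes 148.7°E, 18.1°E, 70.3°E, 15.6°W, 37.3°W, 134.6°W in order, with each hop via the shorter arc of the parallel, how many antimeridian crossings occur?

0

Leg 1: +148.7° → +18.1°, shortest Δλ = -130.6° (west) — does not cross 180°.
Leg 2: +18.1° → +70.3°, shortest Δλ = 52.2° (east) — does not cross 180°.
Leg 3: +70.3° → -15.6°, shortest Δλ = -85.9° (west) — does not cross 180°.
Leg 4: -15.6° → -37.3°, shortest Δλ = -21.7° (west) — does not cross 180°.
Leg 5: -37.3° → -134.6°, shortest Δλ = -97.3° (west) — does not cross 180°.
Total crossings: 0.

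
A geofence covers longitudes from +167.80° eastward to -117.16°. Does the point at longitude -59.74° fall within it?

Band width going east from +167.80° to -117.16°: ((-117.16 − 167.80) mod 360) = 75.04°.
Offset of -59.74° east of the west edge: ((-59.74 − 167.80) mod 360) = 132.46°.
132.46° > 75.04° ⇒ outside.

No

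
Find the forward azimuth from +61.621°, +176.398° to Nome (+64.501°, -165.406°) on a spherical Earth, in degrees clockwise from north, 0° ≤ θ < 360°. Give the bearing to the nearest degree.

63°

Δλ = -165.406 − 176.398 = -341.804°; wrapped into (−180°, 180°]: 18.196°.
θ = atan2( sin Δλ · cos φ₂ , cos φ₁ · sin φ₂ − sin φ₁ · cos φ₂ · cos Δλ )
  = atan2(0.13443, 0.06918) = 62.767° → normalised to [0°, 360°): 62.767°.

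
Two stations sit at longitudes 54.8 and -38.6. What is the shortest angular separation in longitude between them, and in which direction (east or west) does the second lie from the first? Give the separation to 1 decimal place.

93.4° west

Raw difference: -38.6 − 54.8 = -93.4°.
Normalise into (−180°, 180°]: -93.4° stays -93.4°.
Negative ⇒ the second point lies to the west; separation 93.4°.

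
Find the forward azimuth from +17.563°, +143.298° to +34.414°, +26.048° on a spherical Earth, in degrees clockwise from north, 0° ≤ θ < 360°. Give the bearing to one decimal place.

Δλ = 26.048 − 143.298 = -117.250°.
θ = atan2( sin Δλ · cos φ₂ , cos φ₁ · sin φ₂ − sin φ₁ · cos φ₂ · cos Δλ )
  = atan2(-0.73342, 0.65281) = -48.328° → normalised to [0°, 360°): 311.672°.

311.7°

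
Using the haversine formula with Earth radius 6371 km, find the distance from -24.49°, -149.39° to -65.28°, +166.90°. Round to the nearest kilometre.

5486 km

Δλ = 166.90 − -149.39 = 316.29°; wrapped into (−180°, 180°]: -43.71°.
Δφ = -65.28 − -24.49 = -40.79°.
a = sin²(Δφ/2) + cos φ₁ · cos φ₂ · sin²(Δλ/2) = 0.174182.
c = 2·atan2(√a, √(1−a)) = 0.86106 rad → d = 6371·c ≈ 5485.80 km.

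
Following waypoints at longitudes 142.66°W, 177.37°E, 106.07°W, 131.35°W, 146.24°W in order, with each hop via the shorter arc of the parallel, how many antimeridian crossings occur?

Leg 1: -142.66° → +177.37°, shortest Δλ = -39.97° (west) — crosses 180°.
Leg 2: +177.37° → -106.07°, shortest Δλ = 76.56° (east) — crosses 180°.
Leg 3: -106.07° → -131.35°, shortest Δλ = -25.28° (west) — does not cross 180°.
Leg 4: -131.35° → -146.24°, shortest Δλ = -14.89° (west) — does not cross 180°.
Total crossings: 2.

2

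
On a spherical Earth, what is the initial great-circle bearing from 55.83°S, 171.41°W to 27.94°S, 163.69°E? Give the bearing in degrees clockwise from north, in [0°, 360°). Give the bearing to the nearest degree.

317°

Δλ = 163.69 − -171.41 = 335.10°; wrapped into (−180°, 180°]: -24.90°.
θ = atan2( sin Δλ · cos φ₂ , cos φ₁ · sin φ₂ − sin φ₁ · cos φ₂ · cos Δλ )
  = atan2(-0.37196, 0.39983) = -42.932° → normalised to [0°, 360°): 317.068°.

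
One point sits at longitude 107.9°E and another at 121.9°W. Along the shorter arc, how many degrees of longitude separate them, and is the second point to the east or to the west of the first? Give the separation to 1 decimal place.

130.2° east

Raw difference: -121.9 − 107.9 = -229.8°.
Normalise into (−180°, 180°]: -229.8° + 360° = 130.2°.
Positive ⇒ the second point lies to the east; separation 130.2°.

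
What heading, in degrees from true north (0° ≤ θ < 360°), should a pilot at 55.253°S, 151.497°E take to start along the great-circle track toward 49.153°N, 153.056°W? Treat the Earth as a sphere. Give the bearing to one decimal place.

36.2°

Δλ = -153.056 − 151.497 = -304.553°; wrapped into (−180°, 180°]: 55.447°.
θ = atan2( sin Δλ · cos φ₂ , cos φ₁ · sin φ₂ − sin φ₁ · cos φ₂ · cos Δλ )
  = atan2(0.53867, 0.73595) = 36.202° → normalised to [0°, 360°): 36.202°.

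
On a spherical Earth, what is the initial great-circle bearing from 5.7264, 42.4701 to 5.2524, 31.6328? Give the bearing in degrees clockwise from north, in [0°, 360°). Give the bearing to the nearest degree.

Δλ = 31.6328 − 42.4701 = -10.8373°.
θ = atan2( sin Δλ · cos φ₂ , cos φ₁ · sin φ₂ − sin φ₁ · cos φ₂ · cos Δλ )
  = atan2(-0.18723, -0.00650) = -91.989° → normalised to [0°, 360°): 268.011°.

268°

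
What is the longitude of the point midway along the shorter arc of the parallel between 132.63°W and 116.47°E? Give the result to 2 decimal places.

Signed shortest Δλ from -132.63° to +116.47° is -110.90°.
Midpoint longitude = -132.63° + (-110.90°)/2 = -132.63° − 55.45° = -188.08°.
Normalise into (−180°, 180°]: +171.92°.
(The naïve average (-132.63 + +116.47)/2 = -8.08° is on the wrong side of the globe.)

171.92°E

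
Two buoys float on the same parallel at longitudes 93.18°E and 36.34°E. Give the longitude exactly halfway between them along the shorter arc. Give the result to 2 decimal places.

Signed shortest Δλ from +93.18° to +36.34° is -56.84°.
Midpoint longitude = +93.18° + (-56.84°)/2 = +93.18° − 28.42° = +64.76°.

64.76°E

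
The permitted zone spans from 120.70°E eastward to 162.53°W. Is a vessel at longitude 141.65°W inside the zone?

No

Band width going east from +120.70° to -162.53°: ((-162.53 − 120.70) mod 360) = 76.77°.
Offset of -141.65° east of the west edge: ((-141.65 − 120.70) mod 360) = 97.65°.
97.65° > 76.77° ⇒ outside.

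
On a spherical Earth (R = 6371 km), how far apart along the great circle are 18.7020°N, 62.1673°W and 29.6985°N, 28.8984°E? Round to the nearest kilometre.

9090 km

Δλ = 28.8984 − -62.1673 = 91.0657°.
Δφ = 29.6985 − 18.7020 = 10.9965°.
a = sin²(Δφ/2) + cos φ₁ · cos φ₂ · sin²(Δλ/2) = 0.428222.
c = 2·atan2(√a, √(1−a)) = 1.42674 rad → d = 6371·c ≈ 9089.77 km.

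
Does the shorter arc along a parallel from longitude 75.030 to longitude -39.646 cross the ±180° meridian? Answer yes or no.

Signed shortest Δλ = ((-39.646 − 75.030 + 180) mod 360) − 180 = -114.676°.
Going west by 114.676° from +75.030° reaches -39.646° without touching 180°.

No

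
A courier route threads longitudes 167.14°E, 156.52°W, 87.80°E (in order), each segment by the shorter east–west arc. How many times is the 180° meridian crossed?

2

Leg 1: +167.14° → -156.52°, shortest Δλ = 36.34° (east) — crosses 180°.
Leg 2: -156.52° → +87.80°, shortest Δλ = -115.68° (west) — crosses 180°.
Total crossings: 2.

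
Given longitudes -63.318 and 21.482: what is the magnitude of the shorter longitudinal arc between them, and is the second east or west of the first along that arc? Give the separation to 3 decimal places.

84.800° east

Raw difference: 21.482 − -63.318 = 84.8°.
Normalise into (−180°, 180°]: 84.8° stays 84.8°.
Positive ⇒ the second point lies to the east; separation 84.800°.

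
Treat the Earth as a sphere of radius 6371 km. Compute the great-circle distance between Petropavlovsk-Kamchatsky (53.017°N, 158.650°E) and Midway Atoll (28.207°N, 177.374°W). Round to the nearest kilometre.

Δλ = -177.374 − 158.650 = -336.024°; wrapped into (−180°, 180°]: 23.976°.
Δφ = 28.207 − 53.017 = -24.810°.
a = sin²(Δφ/2) + cos φ₁ · cos φ₂ · sin²(Δλ/2) = 0.069019.
c = 2·atan2(√a, √(1−a)) = 0.53167 rad → d = 6371·c ≈ 3387.27 km.

3387 km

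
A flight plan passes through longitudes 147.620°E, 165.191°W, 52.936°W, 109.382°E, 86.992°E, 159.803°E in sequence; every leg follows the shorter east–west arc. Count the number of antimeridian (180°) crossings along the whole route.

Leg 1: +147.620° → -165.191°, shortest Δλ = 47.189° (east) — crosses 180°.
Leg 2: -165.191° → -52.936°, shortest Δλ = 112.255° (east) — does not cross 180°.
Leg 3: -52.936° → +109.382°, shortest Δλ = 162.318° (east) — does not cross 180°.
Leg 4: +109.382° → +86.992°, shortest Δλ = -22.39° (west) — does not cross 180°.
Leg 5: +86.992° → +159.803°, shortest Δλ = 72.811° (east) — does not cross 180°.
Total crossings: 1.

1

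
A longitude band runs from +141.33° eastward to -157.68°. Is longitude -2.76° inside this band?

Band width going east from +141.33° to -157.68°: ((-157.68 − 141.33) mod 360) = 60.99°.
Offset of -2.76° east of the west edge: ((-2.76 − 141.33) mod 360) = 215.91°.
215.91° > 60.99° ⇒ outside.

No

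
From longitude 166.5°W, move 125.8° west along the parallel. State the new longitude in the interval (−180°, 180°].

67.7°E

Start at -166.5°; shift −125.8° → -292.3°.
-292.3° lies outside (−180°, 180°]; add 360° → +67.7°.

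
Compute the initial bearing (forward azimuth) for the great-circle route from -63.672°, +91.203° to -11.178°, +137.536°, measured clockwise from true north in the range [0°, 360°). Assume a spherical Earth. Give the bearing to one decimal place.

Δλ = 137.536 − 91.203 = 46.333°.
θ = atan2( sin Δλ · cos φ₂ , cos φ₁ · sin φ₂ − sin φ₁ · cos φ₂ · cos Δλ )
  = atan2(0.70964, 0.52113) = 53.708° → normalised to [0°, 360°): 53.708°.

53.7°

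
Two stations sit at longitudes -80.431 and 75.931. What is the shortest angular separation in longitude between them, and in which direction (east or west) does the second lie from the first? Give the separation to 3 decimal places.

156.362° east

Raw difference: 75.931 − -80.431 = 156.362°.
Normalise into (−180°, 180°]: 156.362° stays 156.362°.
Positive ⇒ the second point lies to the east; separation 156.362°.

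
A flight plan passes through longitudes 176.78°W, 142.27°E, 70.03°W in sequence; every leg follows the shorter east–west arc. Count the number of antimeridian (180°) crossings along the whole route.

Leg 1: -176.78° → +142.27°, shortest Δλ = -40.95° (west) — crosses 180°.
Leg 2: +142.27° → -70.03°, shortest Δλ = 147.7° (east) — crosses 180°.
Total crossings: 2.

2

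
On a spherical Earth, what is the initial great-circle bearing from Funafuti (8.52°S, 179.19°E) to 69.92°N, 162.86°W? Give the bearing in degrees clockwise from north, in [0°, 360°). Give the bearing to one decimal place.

6.2°

Δλ = -162.86 − 179.19 = -342.05°; wrapped into (−180°, 180°]: 17.95°.
θ = atan2( sin Δλ · cos φ₂ , cos φ₁ · sin φ₂ − sin φ₁ · cos φ₂ · cos Δλ )
  = atan2(0.10581, 0.97724) = 6.180° → normalised to [0°, 360°): 6.180°.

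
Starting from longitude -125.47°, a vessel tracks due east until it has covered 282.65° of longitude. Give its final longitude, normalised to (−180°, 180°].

Start at -125.47°; shift +282.65° → +157.18°.
+157.18° already lies in (−180°, 180°].

+157.18°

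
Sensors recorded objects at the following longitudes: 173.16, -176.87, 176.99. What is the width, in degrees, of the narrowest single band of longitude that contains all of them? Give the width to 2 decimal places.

Sort the longitudes: -176.87°, +173.16°, +176.99°.
Eastward gaps between consecutive values (wrapping around): 350.03°, 3.83°, 6.14°.
Largest gap = 350.03° ⇒ minimal covering band is its complement: 360° − 350.03° = 9.97°.
Band runs from +173.16° eastward to -176.87°, crossing the antimeridian.

9.97°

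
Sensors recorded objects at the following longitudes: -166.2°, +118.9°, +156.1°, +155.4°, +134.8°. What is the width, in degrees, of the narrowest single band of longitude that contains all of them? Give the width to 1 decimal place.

74.9°

Sort the longitudes: -166.2°, +118.9°, +134.8°, +155.4°, +156.1°.
Eastward gaps between consecutive values (wrapping around): 285.1°, 15.9°, 20.6°, 0.7°, 37.7°.
Largest gap = 285.1° ⇒ minimal covering band is its complement: 360° − 285.1° = 74.9°.
Band runs from +118.9° eastward to -166.2°, crossing the antimeridian.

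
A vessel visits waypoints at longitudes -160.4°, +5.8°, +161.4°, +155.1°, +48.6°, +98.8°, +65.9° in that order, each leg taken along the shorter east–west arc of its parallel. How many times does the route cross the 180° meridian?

Leg 1: -160.4° → +5.8°, shortest Δλ = 166.2° (east) — does not cross 180°.
Leg 2: +5.8° → +161.4°, shortest Δλ = 155.6° (east) — does not cross 180°.
Leg 3: +161.4° → +155.1°, shortest Δλ = -6.3° (west) — does not cross 180°.
Leg 4: +155.1° → +48.6°, shortest Δλ = -106.5° (west) — does not cross 180°.
Leg 5: +48.6° → +98.8°, shortest Δλ = 50.2° (east) — does not cross 180°.
Leg 6: +98.8° → +65.9°, shortest Δλ = -32.9° (west) — does not cross 180°.
Total crossings: 0.

0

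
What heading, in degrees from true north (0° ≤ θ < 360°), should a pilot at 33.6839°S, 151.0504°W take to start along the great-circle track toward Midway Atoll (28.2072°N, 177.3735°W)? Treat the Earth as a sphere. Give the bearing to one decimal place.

334.8°

Δλ = -177.3735 − -151.0504 = -26.3231°.
θ = atan2( sin Δλ · cos φ₂ , cos φ₁ · sin φ₂ − sin φ₁ · cos φ₂ · cos Δλ )
  = atan2(-0.39077, 0.83137) = -25.175° → normalised to [0°, 360°): 334.825°.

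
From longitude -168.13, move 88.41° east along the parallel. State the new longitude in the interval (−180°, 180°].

Start at -168.13°; shift +88.41° → -79.72°.
-79.72° already lies in (−180°, 180°].

-79.72°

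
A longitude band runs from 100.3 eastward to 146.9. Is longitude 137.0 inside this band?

Yes

Band width going east from +100.3° to +146.9°: ((146.9 − 100.3) mod 360) = 46.6°.
Offset of +137.0° east of the west edge: ((137.0 − 100.3) mod 360) = 36.7°.
36.7° ≤ 46.6° ⇒ inside.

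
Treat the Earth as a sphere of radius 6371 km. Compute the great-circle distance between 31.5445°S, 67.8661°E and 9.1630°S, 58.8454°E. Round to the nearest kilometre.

Δλ = 58.8454 − 67.8661 = -9.0207°.
Δφ = -9.1630 − -31.5445 = 22.3815°.
a = sin²(Δφ/2) + cos φ₁ · cos φ₂ · sin²(Δλ/2) = 0.042869.
c = 2·atan2(√a, √(1−a)) = 0.41711 rad → d = 6371·c ≈ 2657.42 km.

2657 km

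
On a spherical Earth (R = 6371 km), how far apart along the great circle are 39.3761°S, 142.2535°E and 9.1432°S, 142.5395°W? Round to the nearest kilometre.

8095 km

Δλ = -142.5395 − 142.2535 = -284.7930°; wrapped into (−180°, 180°]: 75.2070°.
Δφ = -9.1432 − -39.3761 = 30.2329°.
a = sin²(Δφ/2) + cos φ₁ · cos φ₂ · sin²(Δλ/2) = 0.352165.
c = 2·atan2(√a, √(1−a)) = 1.27064 rad → d = 6371·c ≈ 8095.25 km.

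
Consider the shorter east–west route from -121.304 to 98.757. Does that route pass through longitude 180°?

Yes

Naïve |98.757 − -121.304| = 220.061° > 180°, so the shorter arc goes the other way round — across 180°.
Signed shortest Δλ = ((98.757 − -121.304 + 180) mod 360) − 180 = -139.939°.
Going west by 139.939° from -121.304° passes through 180° before reaching +98.757°.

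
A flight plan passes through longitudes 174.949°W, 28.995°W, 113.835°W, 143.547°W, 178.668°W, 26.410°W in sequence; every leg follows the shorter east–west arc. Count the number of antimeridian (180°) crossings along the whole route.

Leg 1: -174.949° → -28.995°, shortest Δλ = 145.954° (east) — does not cross 180°.
Leg 2: -28.995° → -113.835°, shortest Δλ = -84.84° (west) — does not cross 180°.
Leg 3: -113.835° → -143.547°, shortest Δλ = -29.712° (west) — does not cross 180°.
Leg 4: -143.547° → -178.668°, shortest Δλ = -35.121° (west) — does not cross 180°.
Leg 5: -178.668° → -26.410°, shortest Δλ = 152.258° (east) — does not cross 180°.
Total crossings: 0.

0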